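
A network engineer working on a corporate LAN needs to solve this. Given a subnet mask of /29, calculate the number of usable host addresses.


Given: subnet mask /29
Host bits = 32 - 29 = 3
Total addresses = 2^3 = 8
Usable hosts = 8 - 2 (network + broadcast) = 6

6


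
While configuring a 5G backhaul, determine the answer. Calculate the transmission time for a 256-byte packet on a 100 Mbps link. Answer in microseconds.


Given: packet = 256 bytes, bandwidth = 100 Mbps
Packet in bits = 256 * 8 = 2048 bits
Bandwidth = 100 * 10^6 = 100000000 bps
Time = 2048 / 100000000 seconds
Time in us = 2048 * 10^6 / 100000000 = 20.48

20.48


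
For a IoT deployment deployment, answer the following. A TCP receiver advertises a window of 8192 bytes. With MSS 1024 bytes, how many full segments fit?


Given: RWND = 8192 bytes, MSS = 1024 bytes
Full segments = floor(RWND / MSS)
Full segments = floor(8192 / 1024)
Full segments = floor(8.0) = 8

8


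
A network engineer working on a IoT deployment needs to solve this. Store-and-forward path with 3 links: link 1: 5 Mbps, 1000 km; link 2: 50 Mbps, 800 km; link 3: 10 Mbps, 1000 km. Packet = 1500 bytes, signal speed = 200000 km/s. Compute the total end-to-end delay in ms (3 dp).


Packet = 1500 bytes = 12000 bits. Store-and-forward: sum (t_trans + t_prop) per link.
Link 1: t_trans = 12000/(5*10^6) s = 2.4000 ms; t_prop = 1000/200000 s = 5.0000 ms; subtotal = 7.4000 ms
Link 2: t_trans = 12000/(50*10^6) s = 0.2400 ms; t_prop = 800/200000 s = 4.0000 ms; subtotal = 4.2400 ms
Link 3: t_trans = 12000/(10*10^6) s = 1.2000 ms; t_prop = 1000/200000 s = 5.0000 ms; subtotal = 6.2000 ms
End-to-end = 7.4000 + 4.2400 + 6.2000 = 17.8400 ms -> 17.840 ms (3 dp)

17.840


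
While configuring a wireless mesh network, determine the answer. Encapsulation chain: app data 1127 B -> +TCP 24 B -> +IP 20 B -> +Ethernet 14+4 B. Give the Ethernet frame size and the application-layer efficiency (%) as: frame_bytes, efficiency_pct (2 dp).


TCP segment = 1127 + 24 = 1151 B
IP packet = 1151 + 20 = 1171 B
Ethernet frame = 1171 + 14 + 4 = 1189 B
Efficiency = app / frame = 1127 / 1189 = 0.947855 = 94.7855% -> 94.79% (2 dp)

1189, 94.79


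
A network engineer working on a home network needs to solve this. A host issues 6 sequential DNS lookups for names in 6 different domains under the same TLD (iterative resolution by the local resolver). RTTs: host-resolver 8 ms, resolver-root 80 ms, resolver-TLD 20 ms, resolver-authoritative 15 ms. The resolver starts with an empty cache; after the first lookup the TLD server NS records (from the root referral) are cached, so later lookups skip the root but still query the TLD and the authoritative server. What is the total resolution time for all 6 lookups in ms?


Lookup 1 (cold cache): local + root + TLD + auth = 8 + 80 + 20 + 15 = 123 ms
Lookups 2..6 (TLD NS cached -> skip root; new domain -> still ask TLD and auth): local + TLD + auth = 8 + 20 + 15 = 43 ms each
Remaining 5 lookups: 5 * 43 = 215 ms
Total = 123 + 215 = 338 ms

338


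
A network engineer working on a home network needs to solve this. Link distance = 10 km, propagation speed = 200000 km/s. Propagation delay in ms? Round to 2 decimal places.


Given: distance = 10 km, speed = 200000 km/s
Delay = distance / speed = 10 / 200000 seconds
Delay in ms = 10 * 1000 / 200000
Delay = 0.0500 ms
Rounded to 2 dp = 0.05 ms

0.05


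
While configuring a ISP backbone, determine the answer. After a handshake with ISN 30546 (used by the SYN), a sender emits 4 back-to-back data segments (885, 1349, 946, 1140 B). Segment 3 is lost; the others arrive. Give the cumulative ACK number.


SYN uses sequence number 30546; first data byte = ISN + 1 = 30547.
Segment 1: SEQ = 30547, len = 885 B, covers [30547, 31431]
Segment 2: SEQ = 31432, len = 1349 B, covers [31432, 32780]
Segment 3: SEQ = 32781, len = 946 B, covers [32781, 33726] [LOST]
Segment 4: SEQ = 33727, len = 1140 B, covers [33727, 34866]
In-order data received: bytes [30547, 32780] (segments 1..2).
Segment 3 missing -> gap begins at byte 32781; later segments buffered out of order.
Cumulative ACK = next expected in-order byte = 30547 + 885 + 1349 = 32781

32781


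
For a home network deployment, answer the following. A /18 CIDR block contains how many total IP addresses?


Given: CIDR prefix /18
Host bits = 32 - 18 = 14
Total addresses = 2^14 = 16384

16384


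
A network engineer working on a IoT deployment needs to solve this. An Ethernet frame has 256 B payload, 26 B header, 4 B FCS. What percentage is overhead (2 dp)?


Given: payload = 256 B, header = 26 B, trailer = 4 B
Overhead bytes = header + trailer = 26 + 4 = 30
Total frame = payload + overhead = 256 + 30 = 286
Overhead % = 30 / 286 * 100 = 10.4895% -> 10.49% (2 dp)

10.49


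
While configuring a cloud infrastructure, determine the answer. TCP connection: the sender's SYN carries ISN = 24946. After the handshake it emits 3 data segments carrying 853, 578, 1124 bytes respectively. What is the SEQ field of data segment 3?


The SYN occupies sequence number ISN = 24946, so the first data byte is ISN + 1 = 24947.
SEQ of data segment i = (ISN + 1) + sum of payload sizes of segments 1..i-1.
Segment 1: SEQ = 24947, payload = 853 bytes
Segment 2: SEQ = 25800, payload = 578 bytes
Segment 3: SEQ = 26378, payload = 1124 bytes
SEQ of segment 3 = 24947 + 853 + 578 = 26378

26378


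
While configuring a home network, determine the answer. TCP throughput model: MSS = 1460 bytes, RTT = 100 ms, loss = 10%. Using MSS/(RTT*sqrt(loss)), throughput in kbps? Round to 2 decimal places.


Given: MSS = 1460 bytes, RTT = 100 ms, loss = 10%
RTT in seconds = 100 / 1000 = 0.1
Loss rate = 10% = 0.1
sqrt(loss) = sqrt(0.1) = 0.316227766017
Throughput (bytes/s) = 1460 / (0.1 * 0.316227766017) = 46169.2538
Throughput (kbps) = 46169.2538 * 8 / 1000 = 369.354031 -> 369.35 kbps (2 dp)

369.35


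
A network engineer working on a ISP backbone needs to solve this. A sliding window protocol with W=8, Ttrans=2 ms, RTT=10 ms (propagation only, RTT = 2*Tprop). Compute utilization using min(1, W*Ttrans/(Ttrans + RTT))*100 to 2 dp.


Given: W = 8, Ttrans = 2 ms, RTT = 10 ms (= 2 * Tprop, Tprop = 5 ms)
Cycle time = Ttrans + RTT = 2 + 10 = 12 ms (first packet sent until its ACK returns)
W * Ttrans = 8 * 2 = 16 ms of sending per cycle
W * Ttrans / (Ttrans + RTT) = 16 / 12 = 1.333333
U = min(1, 1.333333) = 1.000000
U% = 100.00%

100.00


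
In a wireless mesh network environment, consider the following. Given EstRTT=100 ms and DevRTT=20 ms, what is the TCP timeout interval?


Given: EstRTT = 100 ms, DevRTT = 20 ms
Timeout = EstRTT + 4 * DevRTT
4 * DevRTT = 4 * 20 = 80
Timeout = 100 + 80 = 180 ms

180


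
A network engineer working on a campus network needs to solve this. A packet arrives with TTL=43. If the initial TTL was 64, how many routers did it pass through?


Given: initial TTL = 64, received TTL = 43
Hops = initial TTL - received TTL
Hops = 64 - 43 = 21

21


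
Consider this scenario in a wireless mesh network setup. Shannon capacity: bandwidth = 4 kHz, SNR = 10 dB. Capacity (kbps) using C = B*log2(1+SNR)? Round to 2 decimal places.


Given: B = 4 kHz, SNR = 10 dB
SNR linear = 10^(10/10) = 10
1 + SNR = 11
log2(11) = 3.4594316186
C = 4 * 1000 * 3.4594316186 = 13837.7265 bps
C = 13.837726 kbps -> 13.84 kbps (2 dp)

13.84


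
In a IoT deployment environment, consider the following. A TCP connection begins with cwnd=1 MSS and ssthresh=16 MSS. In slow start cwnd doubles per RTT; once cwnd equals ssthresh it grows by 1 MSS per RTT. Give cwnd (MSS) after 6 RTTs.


RTT 0: cwnd = 1 MSS (initial)
RTT 1: cwnd = 2 MSS (slow start, doubled)
RTT 2: cwnd = 4 MSS (slow start, doubled)
RTT 3: cwnd = 8 MSS (slow start, doubled)
RTT 4: cwnd = 16 MSS (slow start, doubled)
RTT 5: cwnd = 17 MSS (congestion avoidance, +1)
RTT 6: cwnd = 18 MSS (congestion avoidance, +1)

18


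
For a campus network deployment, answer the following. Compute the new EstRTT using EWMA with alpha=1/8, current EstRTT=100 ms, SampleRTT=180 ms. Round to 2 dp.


Given: EstRTT = 100 ms, SampleRTT = 180 ms, alpha = 1/8
New EstRTT = (1 - alpha) * EstRTT + alpha * SampleRTT
(7/8) * 100 = 87.5
(1/8) * 180 = 22.5
New EstRTT = 87.5 + 22.5 = 110 ms -> 110.00 ms (2 dp)

110.00


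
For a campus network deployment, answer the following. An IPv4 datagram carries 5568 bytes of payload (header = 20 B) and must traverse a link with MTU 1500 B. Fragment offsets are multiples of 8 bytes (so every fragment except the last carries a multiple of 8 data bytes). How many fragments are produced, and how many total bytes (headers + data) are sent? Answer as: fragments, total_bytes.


Max data per non-final fragment = floor((MTU - header)/8)*8 = floor((1500 - 20)/8)*8 = floor(1480/8)*8 = 1480 B
Final fragment needs no 8-byte alignment: it can carry up to MTU - header = 1480 B
Non-final fragments needed = ceil((payload - 1480) / 1480) = ceil(4088/1480) = ceil(2.7622) = 3
Number of fragments = 3 + 1 = 4
Fragment sizes (data): 3 * 1480 B + 1128 B (last, 1128 <= 1480 OK)
Total bytes sent = payload + n_frags * header = 5568 + 4*20 = 5568 + 80 = 5648 B

4, 5648


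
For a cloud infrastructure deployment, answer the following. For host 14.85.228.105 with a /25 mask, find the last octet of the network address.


Given: IP = 14.85.228.105, prefix = /25
Subnet mask = 255.255.255.128
Last octet of IP: 105
Last octet of mask: 128
Network last octet = 105 AND 128 = 0

0


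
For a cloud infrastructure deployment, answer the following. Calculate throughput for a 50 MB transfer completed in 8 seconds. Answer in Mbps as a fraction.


Given: file = 50 MB, time = 8 s
File in Mb = 50 * 8 = 400 Mb
Throughput = 400 / 8 Mbps
Throughput = 50 Mbps

50


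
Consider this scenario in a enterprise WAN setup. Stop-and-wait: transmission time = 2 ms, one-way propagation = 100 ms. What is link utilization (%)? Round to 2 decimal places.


Given: Ttrans = 2 ms, Tprop = 100 ms
RTT = 2 * Tprop = 2 * 100 = 200 ms
U = Ttrans / (Ttrans + RTT)
U = 2 / (2 + 200)
U = 2 / 202 = 0.009901
U% = 0.99%

0.99


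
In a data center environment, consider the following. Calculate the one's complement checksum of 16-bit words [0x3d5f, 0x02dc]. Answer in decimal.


Given words: [0x3d5f, 0x02dc]
Step 1: Sum all words
Raw sum = 15711 + 732 = 16443
One's complement = ~16443 & 0xFFFF = 49092

49092


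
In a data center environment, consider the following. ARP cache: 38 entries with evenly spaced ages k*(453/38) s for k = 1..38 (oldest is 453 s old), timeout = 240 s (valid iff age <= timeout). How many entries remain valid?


Ages are k * 453/38 s for k = 1..38 (spacing = 11.9211 s).
Entry k is valid iff k * 453/38 <= 240 iff k <= 38 * 240 / 453 = 20.1325
n_valid = floor(20.1325) = 20
(n_stale = 38 - 20 = 18)

20


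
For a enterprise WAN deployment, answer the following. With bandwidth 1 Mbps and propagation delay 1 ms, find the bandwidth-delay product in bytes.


Given: bandwidth = 1 Mbps, delay = 1 ms
BDP in bits = 1 * 10^6 * 1 / 1000
BDP in bits = 1000
BDP in bytes = 1000 / 8 = 125

125


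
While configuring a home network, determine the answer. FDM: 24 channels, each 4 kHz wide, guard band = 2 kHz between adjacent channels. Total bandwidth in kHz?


Given: 24 channels, 4 kHz each, guard = 2 kHz
Channel bandwidth = 24 * 4 = 96 kHz
Guard bands = 23 gaps * 2 kHz = 46 kHz
Total = 96 + 46 = 142 kHz

142


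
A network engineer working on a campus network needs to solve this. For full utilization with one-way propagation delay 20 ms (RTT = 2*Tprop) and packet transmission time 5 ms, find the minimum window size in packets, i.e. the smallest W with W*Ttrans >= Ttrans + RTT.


Given: Ttrans = 5 ms, RTT = 40 ms (= 2 * Tprop, Tprop = 20 ms)
Time until first ACK returns = Ttrans + RTT = 5 + 40 = 45 ms
Need W * Ttrans >= Ttrans + RTT  ->  W >= (Ttrans + RTT) / Ttrans
(Ttrans + RTT) / Ttrans = 45 / 5 = 9
W_min = ceil(9) = 9

9


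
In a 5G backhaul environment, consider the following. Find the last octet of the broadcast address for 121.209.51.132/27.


Given: IP = 121.209.51.132, prefix = /27
Host bits = 32 - 27 = 5
Network last octet = 132 AND mask = 128
Host part size = 2^5 - 1 = 31
Broadcast last octet = 128 OR 31 = 159

159


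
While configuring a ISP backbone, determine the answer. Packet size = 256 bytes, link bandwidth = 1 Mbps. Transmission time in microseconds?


Given: packet = 256 bytes, bandwidth = 1 Mbps
Packet in bits = 256 * 8 = 2048 bits
Bandwidth = 1 * 10^6 = 1000000 bps
Time = 2048 / 1000000 seconds
Time in us = 2048 * 10^6 / 1000000 = 2048

2048


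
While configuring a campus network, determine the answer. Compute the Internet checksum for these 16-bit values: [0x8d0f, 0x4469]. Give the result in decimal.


Given words: [0x8d0f, 0x4469]
Step 1: Sum all words
Raw sum = 36111 + 17513 = 53624
One's complement = ~53624 & 0xFFFF = 11911

11911


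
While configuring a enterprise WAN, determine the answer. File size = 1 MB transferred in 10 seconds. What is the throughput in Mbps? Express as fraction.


Given: file = 1 MB, time = 10 s
File in Mb = 1 * 8 = 8 Mb
Throughput = 8 / 10 Mbps
Throughput = 4/5 Mbps

4/5


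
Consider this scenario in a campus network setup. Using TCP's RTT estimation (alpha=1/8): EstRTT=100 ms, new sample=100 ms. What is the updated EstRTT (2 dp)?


Given: EstRTT = 100 ms, SampleRTT = 100 ms, alpha = 1/8
New EstRTT = (1 - alpha) * EstRTT + alpha * SampleRTT
(7/8) * 100 = 87.5
(1/8) * 100 = 12.5
New EstRTT = 87.5 + 12.5 = 100 ms -> 100.00 ms (2 dp)

100.00


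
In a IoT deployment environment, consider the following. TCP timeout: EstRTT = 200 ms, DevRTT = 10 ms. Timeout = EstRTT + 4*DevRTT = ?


Given: EstRTT = 200 ms, DevRTT = 10 ms
Timeout = EstRTT + 4 * DevRTT
4 * DevRTT = 4 * 10 = 40
Timeout = 200 + 40 = 240 ms

240


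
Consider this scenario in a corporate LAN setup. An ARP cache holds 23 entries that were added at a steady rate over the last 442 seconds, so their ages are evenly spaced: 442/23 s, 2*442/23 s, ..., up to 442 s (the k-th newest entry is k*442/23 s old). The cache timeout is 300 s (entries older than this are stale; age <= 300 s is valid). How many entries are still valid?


Ages are k * 442/23 s for k = 1..23 (spacing = 19.2174 s).
Entry k is valid iff k * 442/23 <= 300 iff k <= 23 * 300 / 442 = 15.6109
n_valid = floor(15.6109) = 15
(n_stale = 23 - 15 = 8)

15


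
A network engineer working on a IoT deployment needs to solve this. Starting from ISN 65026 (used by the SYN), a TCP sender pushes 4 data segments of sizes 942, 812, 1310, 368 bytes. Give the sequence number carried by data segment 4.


The SYN occupies sequence number ISN = 65026, so the first data byte is ISN + 1 = 65027.
SEQ of data segment i = (ISN + 1) + sum of payload sizes of segments 1..i-1.
Segment 1: SEQ = 65027, payload = 942 bytes
Segment 2: SEQ = 65969, payload = 812 bytes
Segment 3: SEQ = 66781, payload = 1310 bytes
Segment 4: SEQ = 68091, payload = 368 bytes
SEQ of segment 4 = 65027 + 942 + 812 + 1310 = 68091

68091


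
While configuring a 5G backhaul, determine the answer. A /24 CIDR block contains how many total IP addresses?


Given: CIDR prefix /24
Host bits = 32 - 24 = 8
Total addresses = 2^8 = 256

256


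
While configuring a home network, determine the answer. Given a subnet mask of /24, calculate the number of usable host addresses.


Given: subnet mask /24
Host bits = 32 - 24 = 8
Total addresses = 2^8 = 256
Usable hosts = 256 - 2 (network + broadcast) = 254

254


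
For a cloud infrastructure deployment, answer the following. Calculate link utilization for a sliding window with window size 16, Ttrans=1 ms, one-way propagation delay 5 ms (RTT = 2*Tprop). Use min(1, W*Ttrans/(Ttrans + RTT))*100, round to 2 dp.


Given: W = 16, Ttrans = 1 ms, RTT = 10 ms (= 2 * Tprop, Tprop = 5 ms)
Cycle time = Ttrans + RTT = 1 + 10 = 11 ms (first packet sent until its ACK returns)
W * Ttrans = 16 * 1 = 16 ms of sending per cycle
W * Ttrans / (Ttrans + RTT) = 16 / 11 = 1.454545
U = min(1, 1.454545) = 1.000000
U% = 100.00%

100.00


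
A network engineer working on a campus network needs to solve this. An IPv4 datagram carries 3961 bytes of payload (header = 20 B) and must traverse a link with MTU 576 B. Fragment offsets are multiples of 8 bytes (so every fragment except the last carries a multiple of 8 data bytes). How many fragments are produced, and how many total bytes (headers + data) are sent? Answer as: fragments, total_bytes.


Max data per non-final fragment = floor((MTU - header)/8)*8 = floor((576 - 20)/8)*8 = floor(556/8)*8 = 552 B
Final fragment needs no 8-byte alignment: it can carry up to MTU - header = 556 B
Non-final fragments needed = ceil((payload - 556) / 552) = ceil(3405/552) = ceil(6.1685) = 7
Number of fragments = 7 + 1 = 8
Fragment sizes (data): 7 * 552 B + 97 B (last, 97 <= 556 OK)
Total bytes sent = payload + n_frags * header = 3961 + 8*20 = 3961 + 160 = 4121 B

8, 4121


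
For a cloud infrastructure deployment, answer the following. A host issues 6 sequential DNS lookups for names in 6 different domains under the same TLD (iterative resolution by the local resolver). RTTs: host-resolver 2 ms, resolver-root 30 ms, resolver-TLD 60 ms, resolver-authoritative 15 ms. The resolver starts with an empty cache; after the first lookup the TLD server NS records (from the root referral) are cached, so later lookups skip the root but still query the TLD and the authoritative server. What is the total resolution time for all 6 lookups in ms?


Lookup 1 (cold cache): local + root + TLD + auth = 2 + 30 + 60 + 15 = 107 ms
Lookups 2..6 (TLD NS cached -> skip root; new domain -> still ask TLD and auth): local + TLD + auth = 2 + 60 + 15 = 77 ms each
Remaining 5 lookups: 5 * 77 = 385 ms
Total = 107 + 385 = 492 ms

492


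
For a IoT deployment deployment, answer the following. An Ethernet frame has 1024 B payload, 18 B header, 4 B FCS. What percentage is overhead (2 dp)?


Given: payload = 1024 B, header = 18 B, trailer = 4 B
Overhead bytes = header + trailer = 18 + 4 = 22
Total frame = payload + overhead = 1024 + 22 = 1046
Overhead % = 22 / 1046 * 100 = 2.1033% -> 2.10% (2 dp)

2.10


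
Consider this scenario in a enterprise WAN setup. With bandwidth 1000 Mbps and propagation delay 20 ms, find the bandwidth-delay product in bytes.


Given: bandwidth = 1000 Mbps, delay = 20 ms
BDP in bits = 1000 * 10^6 * 20 / 1000
BDP in bits = 20000000
BDP in bytes = 20000000 / 8 = 2500000

2500000


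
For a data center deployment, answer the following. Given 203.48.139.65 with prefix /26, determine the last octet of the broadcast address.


Given: IP = 203.48.139.65, prefix = /26
Host bits = 32 - 26 = 6
Network last octet = 65 AND mask = 64
Host part size = 2^6 - 1 = 63
Broadcast last octet = 64 OR 63 = 127

127


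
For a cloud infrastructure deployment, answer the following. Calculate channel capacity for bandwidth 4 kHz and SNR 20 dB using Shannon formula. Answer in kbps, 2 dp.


Given: B = 4 kHz, SNR = 20 dB
SNR linear = 10^(20/10) = 100
1 + SNR = 101
log2(101) = 6.6582114828
C = 4 * 1000 * 6.6582114828 = 26632.8459 bps
C = 26.632846 kbps -> 26.63 kbps (2 dp)

26.63


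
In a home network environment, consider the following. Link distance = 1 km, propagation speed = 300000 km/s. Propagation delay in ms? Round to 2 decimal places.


Given: distance = 1 km, speed = 300000 km/s
Delay = distance / speed = 1 / 300000 seconds
Delay in ms = 1 * 1000 / 300000
Delay = 0.0033 ms
Rounded to 2 dp = 0.00 ms

0.00


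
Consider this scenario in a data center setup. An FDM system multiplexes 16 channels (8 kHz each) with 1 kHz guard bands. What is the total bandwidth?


Given: 16 channels, 8 kHz each, guard = 1 kHz
Channel bandwidth = 16 * 8 = 128 kHz
Guard bands = 15 gaps * 1 kHz = 15 kHz
Total = 128 + 15 = 143 kHz

143


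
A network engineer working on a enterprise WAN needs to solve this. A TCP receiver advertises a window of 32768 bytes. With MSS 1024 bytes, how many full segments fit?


Given: RWND = 32768 bytes, MSS = 1024 bytes
Full segments = floor(RWND / MSS)
Full segments = floor(32768 / 1024)
Full segments = floor(32.0) = 32

32


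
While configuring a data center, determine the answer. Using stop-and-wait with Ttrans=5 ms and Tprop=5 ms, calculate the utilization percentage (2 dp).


Given: Ttrans = 5 ms, Tprop = 5 ms
RTT = 2 * Tprop = 2 * 5 = 10 ms
U = Ttrans / (Ttrans + RTT)
U = 5 / (5 + 10)
U = 5 / 15 = 0.333333
U% = 33.33%

33.33


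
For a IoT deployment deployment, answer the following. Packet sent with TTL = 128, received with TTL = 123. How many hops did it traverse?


Given: initial TTL = 128, received TTL = 123
Hops = initial TTL - received TTL
Hops = 128 - 123 = 5

5


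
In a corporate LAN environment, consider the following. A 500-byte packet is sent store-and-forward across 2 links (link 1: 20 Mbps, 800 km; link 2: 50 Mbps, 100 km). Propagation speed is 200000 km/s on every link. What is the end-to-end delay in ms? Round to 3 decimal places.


Packet = 500 bytes = 4000 bits. Store-and-forward: sum (t_trans + t_prop) per link.
Link 1: t_trans = 4000/(20*10^6) s = 0.2000 ms; t_prop = 800/200000 s = 4.0000 ms; subtotal = 4.2000 ms
Link 2: t_trans = 4000/(50*10^6) s = 0.0800 ms; t_prop = 100/200000 s = 0.5000 ms; subtotal = 0.5800 ms
End-to-end = 4.2000 + 0.5800 = 4.7800 ms -> 4.780 ms (3 dp)

4.780


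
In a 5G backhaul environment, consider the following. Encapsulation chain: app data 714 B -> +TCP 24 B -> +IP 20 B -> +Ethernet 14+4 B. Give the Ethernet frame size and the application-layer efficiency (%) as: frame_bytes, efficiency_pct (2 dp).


TCP segment = 714 + 24 = 738 B
IP packet = 738 + 20 = 758 B
Ethernet frame = 758 + 14 + 4 = 776 B
Efficiency = app / frame = 714 / 776 = 0.920103 = 92.0103% -> 92.01% (2 dp)

776, 92.01


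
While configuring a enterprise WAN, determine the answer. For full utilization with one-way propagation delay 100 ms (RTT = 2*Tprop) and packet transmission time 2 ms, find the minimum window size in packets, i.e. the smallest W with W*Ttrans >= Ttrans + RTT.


Given: Ttrans = 2 ms, RTT = 200 ms (= 2 * Tprop, Tprop = 100 ms)
Time until first ACK returns = Ttrans + RTT = 2 + 200 = 202 ms
Need W * Ttrans >= Ttrans + RTT  ->  W >= (Ttrans + RTT) / Ttrans
(Ttrans + RTT) / Ttrans = 202 / 2 = 101
W_min = ceil(101) = 101

101


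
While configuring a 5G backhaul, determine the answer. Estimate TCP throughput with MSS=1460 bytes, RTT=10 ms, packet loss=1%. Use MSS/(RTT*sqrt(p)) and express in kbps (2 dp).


Given: MSS = 1460 bytes, RTT = 10 ms, loss = 1%
RTT in seconds = 10 / 1000 = 0.01
Loss rate = 1% = 0.01
sqrt(loss) = sqrt(0.01) = 0.1
Throughput (bytes/s) = 1460 / (0.01 * 0.1) = 1460000.0000
Throughput (kbps) = 1460000.0000 * 8 / 1000 = 11680.000000 -> 11680.00 kbps (2 dp)

11680.00


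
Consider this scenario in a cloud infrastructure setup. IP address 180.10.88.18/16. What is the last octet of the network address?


Given: IP = 180.10.88.18, prefix = /16
Subnet mask = 255.255.0.0
Last octet of IP: 18
Last octet of mask: 0
Network last octet = 18 AND 0 = 0

0


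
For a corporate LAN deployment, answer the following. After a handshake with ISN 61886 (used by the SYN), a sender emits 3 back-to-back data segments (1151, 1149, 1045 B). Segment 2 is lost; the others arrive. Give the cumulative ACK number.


SYN uses sequence number 61886; first data byte = ISN + 1 = 61887.
Segment 1: SEQ = 61887, len = 1151 B, covers [61887, 63037]
Segment 2: SEQ = 63038, len = 1149 B, covers [63038, 64186] [LOST]
Segment 3: SEQ = 64187, len = 1045 B, covers [64187, 65231]
In-order data received: bytes [61887, 63037] (segments 1..1).
Segment 2 missing -> gap begins at byte 63038; later segments buffered out of order.
Cumulative ACK = next expected in-order byte = 61887 + 1151 = 63038

63038


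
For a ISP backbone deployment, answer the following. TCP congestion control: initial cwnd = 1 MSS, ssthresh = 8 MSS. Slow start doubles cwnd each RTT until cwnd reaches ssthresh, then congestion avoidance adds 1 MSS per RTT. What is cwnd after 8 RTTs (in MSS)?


RTT 0: cwnd = 1 MSS (initial)
RTT 1: cwnd = 2 MSS (slow start, doubled)
RTT 2: cwnd = 4 MSS (slow start, doubled)
RTT 3: cwnd = 8 MSS (slow start, doubled)
RTT 4: cwnd = 9 MSS (congestion avoidance, +1)
RTT 5: cwnd = 10 MSS (congestion avoidance, +1)
RTT 6: cwnd = 11 MSS (congestion avoidance, +1)
RTT 7: cwnd = 12 MSS (congestion avoidance, +1)
RTT 8: cwnd = 13 MSS (congestion avoidance, +1)

13


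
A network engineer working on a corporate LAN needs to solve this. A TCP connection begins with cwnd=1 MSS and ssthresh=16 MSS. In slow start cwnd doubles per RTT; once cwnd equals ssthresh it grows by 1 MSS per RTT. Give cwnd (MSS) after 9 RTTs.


RTT 0: cwnd = 1 MSS (initial)
RTT 1: cwnd = 2 MSS (slow start, doubled)
RTT 2: cwnd = 4 MSS (slow start, doubled)
RTT 3: cwnd = 8 MSS (slow start, doubled)
RTT 4: cwnd = 16 MSS (slow start, doubled)
RTT 5: cwnd = 17 MSS (congestion avoidance, +1)
RTT 6: cwnd = 18 MSS (congestion avoidance, +1)
RTT 7: cwnd = 19 MSS (congestion avoidance, +1)
RTT 8: cwnd = 20 MSS (congestion avoidance, +1)
RTT 9: cwnd = 21 MSS (congestion avoidance, +1)

21


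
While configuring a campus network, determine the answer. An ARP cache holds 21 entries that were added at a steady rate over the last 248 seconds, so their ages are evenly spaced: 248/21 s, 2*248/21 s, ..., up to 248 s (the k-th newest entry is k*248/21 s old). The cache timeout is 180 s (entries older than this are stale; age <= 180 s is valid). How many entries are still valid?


Ages are k * 248/21 s for k = 1..21 (spacing = 11.8095 s).
Entry k is valid iff k * 248/21 <= 180 iff k <= 21 * 180 / 248 = 15.2419
n_valid = floor(15.2419) = 15
(n_stale = 21 - 15 = 6)

15


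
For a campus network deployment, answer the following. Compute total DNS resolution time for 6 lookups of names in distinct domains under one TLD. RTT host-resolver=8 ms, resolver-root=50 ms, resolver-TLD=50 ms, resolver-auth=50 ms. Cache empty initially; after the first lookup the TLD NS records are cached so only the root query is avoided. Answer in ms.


Lookup 1 (cold cache): local + root + TLD + auth = 8 + 50 + 50 + 50 = 158 ms
Lookups 2..6 (TLD NS cached -> skip root; new domain -> still ask TLD and auth): local + TLD + auth = 8 + 50 + 50 = 108 ms each
Remaining 5 lookups: 5 * 108 = 540 ms
Total = 158 + 540 = 698 ms

698


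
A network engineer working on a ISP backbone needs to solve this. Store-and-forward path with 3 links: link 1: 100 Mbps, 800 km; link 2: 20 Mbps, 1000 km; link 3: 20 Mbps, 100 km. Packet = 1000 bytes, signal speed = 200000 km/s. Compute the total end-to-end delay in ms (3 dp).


Packet = 1000 bytes = 8000 bits. Store-and-forward: sum (t_trans + t_prop) per link.
Link 1: t_trans = 8000/(100*10^6) s = 0.0800 ms; t_prop = 800/200000 s = 4.0000 ms; subtotal = 4.0800 ms
Link 2: t_trans = 8000/(20*10^6) s = 0.4000 ms; t_prop = 1000/200000 s = 5.0000 ms; subtotal = 5.4000 ms
Link 3: t_trans = 8000/(20*10^6) s = 0.4000 ms; t_prop = 100/200000 s = 0.5000 ms; subtotal = 0.9000 ms
End-to-end = 4.0800 + 5.4000 + 0.9000 = 10.3800 ms -> 10.380 ms (3 dp)

10.380


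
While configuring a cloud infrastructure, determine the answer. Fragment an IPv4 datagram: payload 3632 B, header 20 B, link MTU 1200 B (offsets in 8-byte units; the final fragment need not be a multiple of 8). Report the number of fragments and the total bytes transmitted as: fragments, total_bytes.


Max data per non-final fragment = floor((MTU - header)/8)*8 = floor((1200 - 20)/8)*8 = floor(1180/8)*8 = 1176 B
Final fragment needs no 8-byte alignment: it can carry up to MTU - header = 1180 B
Non-final fragments needed = ceil((payload - 1180) / 1176) = ceil(2452/1176) = ceil(2.0850) = 3
Number of fragments = 3 + 1 = 4
Fragment sizes (data): 3 * 1176 B + 104 B (last, 104 <= 1180 OK)
Total bytes sent = payload + n_frags * header = 3632 + 4*20 = 3632 + 80 = 3712 B

4, 3712


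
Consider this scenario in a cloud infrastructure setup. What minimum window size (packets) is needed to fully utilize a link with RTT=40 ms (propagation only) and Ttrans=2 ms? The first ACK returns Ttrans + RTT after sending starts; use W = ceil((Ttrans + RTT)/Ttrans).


Given: Ttrans = 2 ms, RTT = 40 ms (= 2 * Tprop, Tprop = 20 ms)
Time until first ACK returns = Ttrans + RTT = 2 + 40 = 42 ms
Need W * Ttrans >= Ttrans + RTT  ->  W >= (Ttrans + RTT) / Ttrans
(Ttrans + RTT) / Ttrans = 42 / 2 = 21
W_min = ceil(21) = 21

21


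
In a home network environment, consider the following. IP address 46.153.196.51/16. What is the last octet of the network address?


Given: IP = 46.153.196.51, prefix = /16
Subnet mask = 255.255.0.0
Last octet of IP: 51
Last octet of mask: 0
Network last octet = 51 AND 0 = 0

0


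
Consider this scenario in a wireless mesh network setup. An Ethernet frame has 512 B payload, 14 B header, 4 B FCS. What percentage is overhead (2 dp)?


Given: payload = 512 B, header = 14 B, trailer = 4 B
Overhead bytes = header + trailer = 14 + 4 = 18
Total frame = payload + overhead = 512 + 18 = 530
Overhead % = 18 / 530 * 100 = 3.3962% -> 3.40% (2 dp)

3.40


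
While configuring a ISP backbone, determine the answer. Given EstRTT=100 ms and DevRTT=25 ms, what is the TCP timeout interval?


Given: EstRTT = 100 ms, DevRTT = 25 ms
Timeout = EstRTT + 4 * DevRTT
4 * DevRTT = 4 * 25 = 100
Timeout = 100 + 100 = 200 ms

200


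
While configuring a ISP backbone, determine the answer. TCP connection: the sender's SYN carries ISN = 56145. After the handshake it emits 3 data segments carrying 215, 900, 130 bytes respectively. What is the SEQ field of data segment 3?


The SYN occupies sequence number ISN = 56145, so the first data byte is ISN + 1 = 56146.
SEQ of data segment i = (ISN + 1) + sum of payload sizes of segments 1..i-1.
Segment 1: SEQ = 56146, payload = 215 bytes
Segment 2: SEQ = 56361, payload = 900 bytes
Segment 3: SEQ = 57261, payload = 130 bytes
SEQ of segment 3 = 56146 + 215 + 900 = 57261

57261


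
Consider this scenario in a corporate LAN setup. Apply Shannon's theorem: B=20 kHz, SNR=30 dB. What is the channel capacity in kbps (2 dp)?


Given: B = 20 kHz, SNR = 30 dB
SNR linear = 10^(30/10) = 1000
1 + SNR = 1001
log2(1001) = 9.9672262588
C = 20 * 1000 * 9.9672262588 = 199344.5252 bps
C = 199.344525 kbps -> 199.34 kbps (2 dp)

199.34


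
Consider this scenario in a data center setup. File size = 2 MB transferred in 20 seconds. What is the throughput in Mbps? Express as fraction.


Given: file = 2 MB, time = 20 s
File in Mb = 2 * 8 = 16 Mb
Throughput = 16 / 20 Mbps
Throughput = 4/5 Mbps

4/5


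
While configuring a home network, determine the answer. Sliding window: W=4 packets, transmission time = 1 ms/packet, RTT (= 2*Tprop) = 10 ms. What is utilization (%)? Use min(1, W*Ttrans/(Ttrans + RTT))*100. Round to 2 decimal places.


Given: W = 4, Ttrans = 1 ms, RTT = 10 ms (= 2 * Tprop, Tprop = 5 ms)
Cycle time = Ttrans + RTT = 1 + 10 = 11 ms (first packet sent until its ACK returns)
W * Ttrans = 4 * 1 = 4 ms of sending per cycle
W * Ttrans / (Ttrans + RTT) = 4 / 11 = 0.363636
U = min(1, 0.363636) = 0.363636
U% = 36.36%

36.36


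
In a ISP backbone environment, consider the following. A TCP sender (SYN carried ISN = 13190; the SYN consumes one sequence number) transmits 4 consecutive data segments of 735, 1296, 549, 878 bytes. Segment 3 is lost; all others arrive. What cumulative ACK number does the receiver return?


SYN uses sequence number 13190; first data byte = ISN + 1 = 13191.
Segment 1: SEQ = 13191, len = 735 B, covers [13191, 13925]
Segment 2: SEQ = 13926, len = 1296 B, covers [13926, 15221]
Segment 3: SEQ = 15222, len = 549 B, covers [15222, 15770] [LOST]
Segment 4: SEQ = 15771, len = 878 B, covers [15771, 16648]
In-order data received: bytes [13191, 15221] (segments 1..2).
Segment 3 missing -> gap begins at byte 15222; later segments buffered out of order.
Cumulative ACK = next expected in-order byte = 13191 + 735 + 1296 = 15222

15222


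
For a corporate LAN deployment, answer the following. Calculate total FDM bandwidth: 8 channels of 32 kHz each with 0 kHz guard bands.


Given: 8 channels, 32 kHz each, guard = 0 kHz
Channel bandwidth = 8 * 32 = 256 kHz
Guard bands = 7 gaps * 0 kHz = 0 kHz
Total = 256 + 0 = 256 kHz

256


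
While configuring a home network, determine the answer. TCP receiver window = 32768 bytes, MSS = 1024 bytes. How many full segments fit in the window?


Given: RWND = 32768 bytes, MSS = 1024 bytes
Full segments = floor(RWND / MSS)
Full segments = floor(32768 / 1024)
Full segments = floor(32.0) = 32

32


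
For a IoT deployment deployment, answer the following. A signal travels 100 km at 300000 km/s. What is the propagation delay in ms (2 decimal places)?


Given: distance = 100 km, speed = 300000 km/s
Delay = distance / speed = 100 / 300000 seconds
Delay in ms = 100 * 1000 / 300000
Delay = 0.3333 ms
Rounded to 2 dp = 0.33 ms

0.33


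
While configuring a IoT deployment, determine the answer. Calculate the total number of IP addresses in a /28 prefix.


Given: CIDR prefix /28
Host bits = 32 - 28 = 4
Total addresses = 2^4 = 16

16


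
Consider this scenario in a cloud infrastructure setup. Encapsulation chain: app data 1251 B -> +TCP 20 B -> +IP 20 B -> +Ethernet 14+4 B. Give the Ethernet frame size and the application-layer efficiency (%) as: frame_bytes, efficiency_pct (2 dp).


TCP segment = 1251 + 20 = 1271 B
IP packet = 1271 + 20 = 1291 B
Ethernet frame = 1291 + 14 + 4 = 1309 B
Efficiency = app / frame = 1251 / 1309 = 0.955691 = 95.5691% -> 95.57% (2 dp)

1309, 95.57


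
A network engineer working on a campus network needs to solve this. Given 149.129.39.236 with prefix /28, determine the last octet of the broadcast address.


Given: IP = 149.129.39.236, prefix = /28
Host bits = 32 - 28 = 4
Network last octet = 236 AND mask = 224
Host part size = 2^4 - 1 = 15
Broadcast last octet = 224 OR 15 = 239

239


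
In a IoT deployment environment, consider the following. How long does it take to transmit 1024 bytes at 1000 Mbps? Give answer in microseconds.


Given: packet = 1024 bytes, bandwidth = 1000 Mbps
Packet in bits = 1024 * 8 = 8192 bits
Bandwidth = 1000 * 10^6 = 1000000000 bps
Time = 8192 / 1000000000 seconds
Time in us = 8192 * 10^6 / 1000000000 = 8.192

8.192


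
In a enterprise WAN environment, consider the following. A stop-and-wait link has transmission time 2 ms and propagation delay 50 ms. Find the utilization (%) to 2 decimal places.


Given: Ttrans = 2 ms, Tprop = 50 ms
RTT = 2 * Tprop = 2 * 50 = 100 ms
U = Ttrans / (Ttrans + RTT)
U = 2 / (2 + 100)
U = 2 / 102 = 0.019608
U% = 1.96%

1.96


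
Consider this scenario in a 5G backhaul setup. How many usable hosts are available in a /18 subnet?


Given: subnet mask /18
Host bits = 32 - 18 = 14
Total addresses = 2^14 = 16384
Usable hosts = 16384 - 2 (network + broadcast) = 16382

16382


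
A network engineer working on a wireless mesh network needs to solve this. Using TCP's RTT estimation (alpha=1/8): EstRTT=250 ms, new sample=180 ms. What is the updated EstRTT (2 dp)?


Given: EstRTT = 250 ms, SampleRTT = 180 ms, alpha = 1/8
New EstRTT = (1 - alpha) * EstRTT + alpha * SampleRTT
(7/8) * 250 = 218.75
(1/8) * 180 = 22.5
New EstRTT = 218.75 + 22.5 = 241.25 ms -> 241.25 ms (2 dp)

241.25


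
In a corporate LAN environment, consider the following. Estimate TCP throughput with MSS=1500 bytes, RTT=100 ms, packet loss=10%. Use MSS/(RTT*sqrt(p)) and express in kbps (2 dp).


Given: MSS = 1500 bytes, RTT = 100 ms, loss = 10%
RTT in seconds = 100 / 1000 = 0.1
Loss rate = 10% = 0.1
sqrt(loss) = sqrt(0.1) = 0.316227766017
Throughput (bytes/s) = 1500 / (0.1 * 0.316227766017) = 47434.1649
Throughput (kbps) = 47434.1649 * 8 / 1000 = 379.473319 -> 379.47 kbps (2 dp)

379.47


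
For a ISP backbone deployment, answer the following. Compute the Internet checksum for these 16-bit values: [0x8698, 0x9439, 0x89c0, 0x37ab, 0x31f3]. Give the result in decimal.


Given words: [0x8698, 0x9439, 0x89c0, 0x37ab, 0x31f3]
Step 1: Sum all words
Raw sum = 34456 + 37945 + 35264 + 14251 + 12787 = 134703
Step 2: Fold carry: (3631 + 2) = 3633
One's complement = ~3633 & 0xFFFF = 61902

61902


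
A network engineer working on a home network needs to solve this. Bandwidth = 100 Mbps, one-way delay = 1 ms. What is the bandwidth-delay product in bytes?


Given: bandwidth = 100 Mbps, delay = 1 ms
BDP in bits = 100 * 10^6 * 1 / 1000
BDP in bits = 100000
BDP in bytes = 100000 / 8 = 12500

12500


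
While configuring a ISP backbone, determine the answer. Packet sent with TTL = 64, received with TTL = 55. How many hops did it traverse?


Given: initial TTL = 64, received TTL = 55
Hops = initial TTL - received TTL
Hops = 64 - 55 = 9

9


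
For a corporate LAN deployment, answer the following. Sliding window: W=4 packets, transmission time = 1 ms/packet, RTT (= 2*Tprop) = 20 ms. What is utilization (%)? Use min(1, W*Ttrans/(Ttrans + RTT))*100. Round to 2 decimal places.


Given: W = 4, Ttrans = 1 ms, RTT = 20 ms (= 2 * Tprop, Tprop = 10 ms)
Cycle time = Ttrans + RTT = 1 + 20 = 21 ms (first packet sent until its ACK returns)
W * Ttrans = 4 * 1 = 4 ms of sending per cycle
W * Ttrans / (Ttrans + RTT) = 4 / 21 = 0.190476
U = min(1, 0.190476) = 0.190476
U% = 19.05%

19.05


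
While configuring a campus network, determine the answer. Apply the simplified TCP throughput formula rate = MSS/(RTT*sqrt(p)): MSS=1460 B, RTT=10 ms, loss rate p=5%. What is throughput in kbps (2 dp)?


Given: MSS = 1460 bytes, RTT = 10 ms, loss = 5%
RTT in seconds = 10 / 1000 = 0.01
Loss rate = 5% = 0.05
sqrt(loss) = sqrt(0.05) = 0.223606797750
Throughput (bytes/s) = 1460 / (0.01 * 0.223606797750) = 652931.8494
Throughput (kbps) = 652931.8494 * 8 / 1000 = 5223.454795 -> 5223.45 kbps (2 dp)

5223.45


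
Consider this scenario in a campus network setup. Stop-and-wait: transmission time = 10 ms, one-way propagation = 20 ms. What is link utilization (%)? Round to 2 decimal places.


Given: Ttrans = 10 ms, Tprop = 20 ms
RTT = 2 * Tprop = 2 * 20 = 40 ms
U = Ttrans / (Ttrans + RTT)
U = 10 / (10 + 40)
U = 10 / 50 = 0.2
U% = 20.00%

20.00


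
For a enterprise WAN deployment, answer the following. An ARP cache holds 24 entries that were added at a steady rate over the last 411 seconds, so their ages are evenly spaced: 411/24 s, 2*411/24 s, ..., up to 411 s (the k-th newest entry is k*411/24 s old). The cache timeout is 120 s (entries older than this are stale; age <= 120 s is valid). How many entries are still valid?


Ages are k * 411/24 s for k = 1..24 (spacing = 17.1250 s).
Entry k is valid iff k * 411/24 <= 120 iff k <= 24 * 120 / 411 = 7.0073
n_valid = floor(7.0073) = 7
(n_stale = 24 - 7 = 17)

7


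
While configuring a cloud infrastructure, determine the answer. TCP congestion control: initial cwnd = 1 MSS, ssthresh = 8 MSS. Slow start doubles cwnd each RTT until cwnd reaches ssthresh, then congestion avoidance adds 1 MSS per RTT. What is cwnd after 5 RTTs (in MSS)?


RTT 0: cwnd = 1 MSS (initial)
RTT 1: cwnd = 2 MSS (slow start, doubled)
RTT 2: cwnd = 4 MSS (slow start, doubled)
RTT 3: cwnd = 8 MSS (slow start, doubled)
RTT 4: cwnd = 9 MSS (congestion avoidance, +1)
RTT 5: cwnd = 10 MSS (congestion avoidance, +1)

10


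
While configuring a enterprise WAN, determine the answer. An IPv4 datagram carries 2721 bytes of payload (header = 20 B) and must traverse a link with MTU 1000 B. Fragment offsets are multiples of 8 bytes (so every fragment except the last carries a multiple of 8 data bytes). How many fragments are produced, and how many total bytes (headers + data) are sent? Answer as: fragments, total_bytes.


Max data per non-final fragment = floor((MTU - header)/8)*8 = floor((1000 - 20)/8)*8 = floor(980/8)*8 = 976 B
Final fragment needs no 8-byte alignment: it can carry up to MTU - header = 980 B
Non-final fragments needed = ceil((payload - 980) / 976) = ceil(1741/976) = ceil(1.7838) = 2
Number of fragments = 2 + 1 = 3
Fragment sizes (data): 2 * 976 B + 769 B (last, 769 <= 980 OK)
Total bytes sent = payload + n_frags * header = 2721 + 3*20 = 2721 + 60 = 2781 B

3, 2781
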